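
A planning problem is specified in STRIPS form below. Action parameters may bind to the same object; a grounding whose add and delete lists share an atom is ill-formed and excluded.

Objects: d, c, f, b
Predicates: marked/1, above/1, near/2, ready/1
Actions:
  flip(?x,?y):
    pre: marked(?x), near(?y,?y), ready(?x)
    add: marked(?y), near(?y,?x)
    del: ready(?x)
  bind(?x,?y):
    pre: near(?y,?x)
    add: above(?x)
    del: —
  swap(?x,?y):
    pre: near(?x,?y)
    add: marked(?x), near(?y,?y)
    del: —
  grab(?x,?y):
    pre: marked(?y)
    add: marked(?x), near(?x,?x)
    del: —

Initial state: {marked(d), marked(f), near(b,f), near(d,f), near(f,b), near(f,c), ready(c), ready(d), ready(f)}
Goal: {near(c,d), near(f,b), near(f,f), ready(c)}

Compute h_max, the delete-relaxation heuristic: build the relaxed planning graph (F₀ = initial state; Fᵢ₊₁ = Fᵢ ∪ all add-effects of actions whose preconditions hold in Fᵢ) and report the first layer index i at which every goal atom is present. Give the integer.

2

F0 = init (9 atoms)
F1 = F0 ∪ {above(b), above(c), above(f), marked(b), marked(c), near(b,b), near(c,c), near(d,d), near(f,f)}  (18 atoms)
F2 = F1 ∪ {above(d), near(b,c), near(b,d), near(c,d), near(c,f), near(d,c), near(f,d)}  (25 atoms)
goal ⊆ F2  ⇒  h_max = 2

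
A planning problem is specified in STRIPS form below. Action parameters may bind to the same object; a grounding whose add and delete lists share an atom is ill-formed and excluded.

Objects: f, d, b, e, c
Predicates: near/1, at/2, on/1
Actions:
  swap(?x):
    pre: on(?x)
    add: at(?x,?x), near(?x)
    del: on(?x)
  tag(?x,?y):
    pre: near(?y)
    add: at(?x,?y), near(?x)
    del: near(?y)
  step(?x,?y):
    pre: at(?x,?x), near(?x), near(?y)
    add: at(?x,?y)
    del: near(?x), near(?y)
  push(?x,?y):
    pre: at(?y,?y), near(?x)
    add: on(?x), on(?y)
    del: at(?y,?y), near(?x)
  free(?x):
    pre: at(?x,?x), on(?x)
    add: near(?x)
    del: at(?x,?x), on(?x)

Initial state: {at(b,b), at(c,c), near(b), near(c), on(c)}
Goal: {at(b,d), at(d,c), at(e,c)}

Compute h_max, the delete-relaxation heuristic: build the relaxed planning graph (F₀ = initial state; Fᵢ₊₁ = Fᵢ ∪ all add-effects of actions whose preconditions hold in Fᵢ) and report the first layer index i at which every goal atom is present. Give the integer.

F0 = init (5 atoms)
F1 = F0 ∪ {at(b,c), at(c,b), at(d,b), at(d,c), at(e,b), at(e,c), at(f,b), at(f,c), near(d), near(e), near(f), on(b)}  (17 atoms)
F2 = F1 ∪ {at(b,d), at(b,e), at(b,f), at(c,d), at(c,e), at(c,f), at(d,e), at(d,f), at(e,d), at(e,f), at(f,d), at(f,e), on(d), on(e), on(f)}  (32 atoms)
goal ⊆ F2  ⇒  h_max = 2

2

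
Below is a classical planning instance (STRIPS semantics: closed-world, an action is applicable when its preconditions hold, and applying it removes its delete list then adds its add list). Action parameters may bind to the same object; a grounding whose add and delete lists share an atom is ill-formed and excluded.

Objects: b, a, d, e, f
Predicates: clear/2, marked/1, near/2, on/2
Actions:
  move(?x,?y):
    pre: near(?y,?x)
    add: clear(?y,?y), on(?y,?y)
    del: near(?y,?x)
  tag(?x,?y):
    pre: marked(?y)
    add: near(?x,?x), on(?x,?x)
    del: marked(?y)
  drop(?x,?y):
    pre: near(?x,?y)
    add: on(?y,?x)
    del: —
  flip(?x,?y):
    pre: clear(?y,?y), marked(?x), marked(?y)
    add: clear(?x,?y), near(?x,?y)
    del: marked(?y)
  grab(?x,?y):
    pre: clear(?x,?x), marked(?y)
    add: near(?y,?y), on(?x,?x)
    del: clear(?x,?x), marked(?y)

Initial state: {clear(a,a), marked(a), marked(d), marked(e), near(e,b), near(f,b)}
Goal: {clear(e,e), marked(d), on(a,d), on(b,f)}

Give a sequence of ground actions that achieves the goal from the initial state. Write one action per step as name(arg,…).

1. move(b,e)  →  {clear(a,a), clear(e,e), marked(a), marked(d), marked(e), near(f,b), on(e,e)}
2. drop(f,b)  →  {clear(a,a), clear(e,e), marked(a), marked(d), marked(e), near(f,b), on(b,f), on(e,e)}
3. flip(d,a)  →  {clear(a,a), clear(d,a), clear(e,e), marked(d), marked(e), near(d,a), near(f,b), on(b,f), on(e,e)}
4. drop(d,a)  →  {clear(a,a), clear(d,a), clear(e,e), marked(d), marked(e), near(d,a), near(f,b), on(a,d), on(b,f), on(e,e)}

move(b,e); drop(f,b); flip(d,a); drop(d,a)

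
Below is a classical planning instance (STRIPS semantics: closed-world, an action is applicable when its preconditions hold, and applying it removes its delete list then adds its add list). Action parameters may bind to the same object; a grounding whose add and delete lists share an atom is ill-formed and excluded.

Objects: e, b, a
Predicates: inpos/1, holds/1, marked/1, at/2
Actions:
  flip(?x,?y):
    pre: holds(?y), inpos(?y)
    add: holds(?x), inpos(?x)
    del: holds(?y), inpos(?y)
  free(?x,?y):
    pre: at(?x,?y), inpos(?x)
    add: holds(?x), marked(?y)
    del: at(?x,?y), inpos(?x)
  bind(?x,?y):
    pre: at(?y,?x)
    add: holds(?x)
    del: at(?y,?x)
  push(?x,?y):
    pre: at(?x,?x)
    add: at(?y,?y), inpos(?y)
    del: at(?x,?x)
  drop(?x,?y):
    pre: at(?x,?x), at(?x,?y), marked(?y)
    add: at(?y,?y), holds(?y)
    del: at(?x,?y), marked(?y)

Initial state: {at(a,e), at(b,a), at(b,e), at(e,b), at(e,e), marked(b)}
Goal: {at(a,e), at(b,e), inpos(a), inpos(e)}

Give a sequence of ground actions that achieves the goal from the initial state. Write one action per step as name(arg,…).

1. push(e,a)  →  {at(a,a), at(a,e), at(b,a), at(b,e), at(e,b), inpos(a), marked(b)}
2. push(a,e)  →  {at(a,e), at(b,a), at(b,e), at(e,b), at(e,e), inpos(a), inpos(e), marked(b)}

push(e,a); push(a,e)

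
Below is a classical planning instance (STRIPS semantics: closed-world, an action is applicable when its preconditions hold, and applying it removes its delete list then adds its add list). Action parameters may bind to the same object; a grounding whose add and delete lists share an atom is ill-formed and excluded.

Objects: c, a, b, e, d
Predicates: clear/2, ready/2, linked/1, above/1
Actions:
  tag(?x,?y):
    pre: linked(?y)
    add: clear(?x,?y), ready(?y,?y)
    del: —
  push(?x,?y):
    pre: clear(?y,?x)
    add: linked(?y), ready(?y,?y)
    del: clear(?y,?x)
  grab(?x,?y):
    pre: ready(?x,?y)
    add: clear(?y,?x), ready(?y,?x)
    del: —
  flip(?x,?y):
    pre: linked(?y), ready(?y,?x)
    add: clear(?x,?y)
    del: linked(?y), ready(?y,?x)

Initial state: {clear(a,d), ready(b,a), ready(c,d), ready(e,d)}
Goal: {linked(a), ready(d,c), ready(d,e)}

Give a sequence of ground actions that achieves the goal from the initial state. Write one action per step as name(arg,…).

1. push(d,a)  →  {linked(a), ready(a,a), ready(b,a), ready(c,d), ready(e,d)}
2. grab(c,d)  →  {clear(d,c), linked(a), ready(a,a), ready(b,a), ready(c,d), ready(d,c), ready(e,d)}
3. grab(e,d)  →  {clear(d,c), clear(d,e), linked(a), ready(a,a), ready(b,a), ready(c,d), ready(d,c), ready(d,e), ready(e,d)}

push(d,a); grab(c,d); grab(e,d)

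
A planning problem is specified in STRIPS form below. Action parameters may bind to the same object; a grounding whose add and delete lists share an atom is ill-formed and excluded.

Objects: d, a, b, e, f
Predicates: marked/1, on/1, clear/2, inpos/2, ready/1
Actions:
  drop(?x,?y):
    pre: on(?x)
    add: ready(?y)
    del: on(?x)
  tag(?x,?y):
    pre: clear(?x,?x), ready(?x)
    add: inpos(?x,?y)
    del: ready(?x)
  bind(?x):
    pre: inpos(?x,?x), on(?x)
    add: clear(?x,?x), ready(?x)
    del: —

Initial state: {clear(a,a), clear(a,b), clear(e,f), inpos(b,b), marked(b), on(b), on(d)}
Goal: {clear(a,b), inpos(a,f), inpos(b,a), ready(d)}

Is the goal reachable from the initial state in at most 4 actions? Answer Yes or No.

1. drop(d,d)  →  {clear(a,a), clear(a,b), clear(e,f), inpos(b,b), marked(b), on(b), ready(d)}
2. bind(b)  →  {clear(a,a), clear(a,b), clear(b,b), clear(e,f), inpos(b,b), marked(b), on(b), ready(b), ready(d)}
3. drop(b,a)  →  {clear(a,a), clear(a,b), clear(b,b), clear(e,f), inpos(b,b), marked(b), ready(a), ready(b), ready(d)}
4. tag(a,f)  →  {clear(a,a), clear(a,b), clear(b,b), clear(e,f), inpos(a,f), inpos(b,b), marked(b), ready(b), ready(d)}
5. tag(b,a)  →  {clear(a,a), clear(a,b), clear(b,b), clear(e,f), inpos(a,f), inpos(b,a), inpos(b,b), marked(b), ready(d)}
optimal plan length = 5; 5 > 4

No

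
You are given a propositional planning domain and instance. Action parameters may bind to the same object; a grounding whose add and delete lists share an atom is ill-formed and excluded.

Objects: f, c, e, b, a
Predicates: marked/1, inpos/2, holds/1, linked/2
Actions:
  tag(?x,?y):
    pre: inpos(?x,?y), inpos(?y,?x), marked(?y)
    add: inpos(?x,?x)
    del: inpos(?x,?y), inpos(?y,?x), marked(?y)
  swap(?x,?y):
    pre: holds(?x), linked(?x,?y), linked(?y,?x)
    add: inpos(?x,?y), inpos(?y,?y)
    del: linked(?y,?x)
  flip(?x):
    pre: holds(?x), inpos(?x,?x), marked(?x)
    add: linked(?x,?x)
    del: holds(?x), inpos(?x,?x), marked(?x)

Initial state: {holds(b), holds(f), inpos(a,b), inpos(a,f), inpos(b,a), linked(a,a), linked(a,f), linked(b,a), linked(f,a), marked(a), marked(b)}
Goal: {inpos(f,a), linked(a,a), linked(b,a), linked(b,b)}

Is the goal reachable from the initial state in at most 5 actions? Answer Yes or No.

Yes

1. tag(b,a)  →  {holds(b), holds(f), inpos(a,f), inpos(b,b), linked(a,a), linked(a,f), linked(b,a), linked(f,a), marked(b)}
2. swap(f,a)  →  {holds(b), holds(f), inpos(a,a), inpos(a,f), inpos(b,b), inpos(f,a), linked(a,a), linked(b,a), linked(f,a), marked(b)}
3. flip(b)  →  {holds(f), inpos(a,a), inpos(a,f), inpos(f,a), linked(a,a), linked(b,a), linked(b,b), linked(f,a)}
optimal plan length = 3; 3 ≤ 5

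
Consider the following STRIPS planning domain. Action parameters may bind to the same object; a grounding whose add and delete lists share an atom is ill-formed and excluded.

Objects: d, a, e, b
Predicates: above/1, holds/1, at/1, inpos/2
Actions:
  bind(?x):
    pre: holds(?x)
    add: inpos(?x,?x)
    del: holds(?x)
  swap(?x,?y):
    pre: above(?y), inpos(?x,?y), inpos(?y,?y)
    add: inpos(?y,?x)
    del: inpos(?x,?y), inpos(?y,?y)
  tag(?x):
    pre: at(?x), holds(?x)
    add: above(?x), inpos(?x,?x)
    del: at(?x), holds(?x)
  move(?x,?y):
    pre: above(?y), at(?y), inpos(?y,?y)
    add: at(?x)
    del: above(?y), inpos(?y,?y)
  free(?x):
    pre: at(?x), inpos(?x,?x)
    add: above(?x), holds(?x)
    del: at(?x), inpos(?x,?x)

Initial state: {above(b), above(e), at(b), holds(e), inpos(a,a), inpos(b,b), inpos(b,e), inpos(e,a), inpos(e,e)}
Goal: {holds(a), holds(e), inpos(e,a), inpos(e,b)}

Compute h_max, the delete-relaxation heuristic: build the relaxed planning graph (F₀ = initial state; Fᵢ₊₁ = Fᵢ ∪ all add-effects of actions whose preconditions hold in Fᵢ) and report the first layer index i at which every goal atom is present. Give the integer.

2

F0 = init (9 atoms)
F1 = F0 ∪ {at(a), at(d), at(e), holds(b), inpos(e,b)}  (14 atoms)
F2 = F1 ∪ {above(a), holds(a)}  (16 atoms)
goal ⊆ F2  ⇒  h_max = 2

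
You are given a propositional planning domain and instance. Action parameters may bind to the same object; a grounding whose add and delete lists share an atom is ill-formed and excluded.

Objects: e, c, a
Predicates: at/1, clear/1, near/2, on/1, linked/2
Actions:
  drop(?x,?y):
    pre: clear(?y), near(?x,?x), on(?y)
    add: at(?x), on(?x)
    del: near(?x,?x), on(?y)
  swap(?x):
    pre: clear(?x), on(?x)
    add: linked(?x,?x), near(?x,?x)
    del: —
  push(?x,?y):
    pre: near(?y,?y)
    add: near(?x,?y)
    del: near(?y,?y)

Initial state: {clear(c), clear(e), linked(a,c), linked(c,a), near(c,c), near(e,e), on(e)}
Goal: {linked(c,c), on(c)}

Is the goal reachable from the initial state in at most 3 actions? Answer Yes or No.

Yes

1. drop(c,e)  →  {at(c), clear(c), clear(e), linked(a,c), linked(c,a), near(e,e), on(c)}
2. swap(c)  →  {at(c), clear(c), clear(e), linked(a,c), linked(c,a), linked(c,c), near(c,c), near(e,e), on(c)}
optimal plan length = 2; 2 ≤ 3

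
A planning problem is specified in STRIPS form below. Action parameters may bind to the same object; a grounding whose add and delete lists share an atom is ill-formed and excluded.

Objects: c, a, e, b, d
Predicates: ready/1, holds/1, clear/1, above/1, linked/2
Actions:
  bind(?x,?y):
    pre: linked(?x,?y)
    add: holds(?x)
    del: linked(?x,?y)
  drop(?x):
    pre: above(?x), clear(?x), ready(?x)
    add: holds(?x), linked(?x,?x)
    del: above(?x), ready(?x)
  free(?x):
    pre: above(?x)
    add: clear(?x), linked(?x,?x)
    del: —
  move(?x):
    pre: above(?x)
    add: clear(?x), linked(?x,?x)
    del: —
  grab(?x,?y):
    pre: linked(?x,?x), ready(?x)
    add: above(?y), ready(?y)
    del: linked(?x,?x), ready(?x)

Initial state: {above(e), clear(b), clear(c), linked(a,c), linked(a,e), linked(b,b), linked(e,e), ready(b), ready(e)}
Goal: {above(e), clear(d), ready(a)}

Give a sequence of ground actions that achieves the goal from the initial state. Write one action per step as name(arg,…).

grab(e,a); grab(b,d); free(d)

1. grab(e,a)  →  {above(a), above(e), clear(b), clear(c), linked(a,c), linked(a,e), linked(b,b), ready(a), ready(b)}
2. grab(b,d)  →  {above(a), above(d), above(e), clear(b), clear(c), linked(a,c), linked(a,e), ready(a), ready(d)}
3. free(d)  →  {above(a), above(d), above(e), clear(b), clear(c), clear(d), linked(a,c), linked(a,e), linked(d,d), ready(a), ready(d)}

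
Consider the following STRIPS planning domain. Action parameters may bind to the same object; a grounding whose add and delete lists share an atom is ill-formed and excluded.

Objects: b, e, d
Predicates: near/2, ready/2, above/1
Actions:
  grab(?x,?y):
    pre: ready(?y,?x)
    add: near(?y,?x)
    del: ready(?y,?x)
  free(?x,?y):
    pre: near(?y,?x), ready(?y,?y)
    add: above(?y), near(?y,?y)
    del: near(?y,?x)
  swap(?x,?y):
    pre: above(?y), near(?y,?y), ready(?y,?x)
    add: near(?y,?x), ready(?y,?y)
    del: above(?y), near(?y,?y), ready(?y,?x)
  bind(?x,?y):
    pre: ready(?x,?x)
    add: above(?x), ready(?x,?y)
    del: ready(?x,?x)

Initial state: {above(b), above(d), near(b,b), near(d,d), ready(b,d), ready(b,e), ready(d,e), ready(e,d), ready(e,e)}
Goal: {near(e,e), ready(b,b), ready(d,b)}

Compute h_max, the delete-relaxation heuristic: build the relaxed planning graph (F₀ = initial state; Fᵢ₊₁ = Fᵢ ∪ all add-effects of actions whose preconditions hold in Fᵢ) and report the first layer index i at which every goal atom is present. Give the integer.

F0 = init (9 atoms)
F1 = F0 ∪ {above(e), near(b,d), near(b,e), near(d,e), near(e,d), near(e,e), ready(b,b), ready(d,d), ready(e,b)}  (18 atoms)
F2 = F1 ∪ {near(e,b), ready(d,b)}  (20 atoms)
goal ⊆ F2  ⇒  h_max = 2

2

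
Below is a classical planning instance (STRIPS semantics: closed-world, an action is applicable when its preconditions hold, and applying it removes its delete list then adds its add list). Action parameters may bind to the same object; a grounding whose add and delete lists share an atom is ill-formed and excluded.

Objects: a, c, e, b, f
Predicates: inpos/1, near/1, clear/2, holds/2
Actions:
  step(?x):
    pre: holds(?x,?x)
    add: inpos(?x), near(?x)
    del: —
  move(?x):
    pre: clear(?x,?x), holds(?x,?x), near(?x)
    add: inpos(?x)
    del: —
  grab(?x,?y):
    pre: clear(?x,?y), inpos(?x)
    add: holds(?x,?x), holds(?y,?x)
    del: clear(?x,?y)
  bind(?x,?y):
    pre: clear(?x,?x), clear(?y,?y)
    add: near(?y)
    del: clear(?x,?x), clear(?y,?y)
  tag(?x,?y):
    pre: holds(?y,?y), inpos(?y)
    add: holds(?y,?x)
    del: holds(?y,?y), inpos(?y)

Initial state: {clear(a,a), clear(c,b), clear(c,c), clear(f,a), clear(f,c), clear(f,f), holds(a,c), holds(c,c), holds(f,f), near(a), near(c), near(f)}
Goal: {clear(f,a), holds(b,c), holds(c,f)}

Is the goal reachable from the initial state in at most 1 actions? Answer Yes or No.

No

1. step(c)  →  {clear(a,a), clear(c,b), clear(c,c), clear(f,a), clear(f,c), clear(f,f), holds(a,c), holds(c,c), holds(f,f), inpos(c), near(a), near(c), near(f)}
2. grab(c,b)  →  {clear(a,a), clear(c,c), clear(f,a), clear(f,c), clear(f,f), holds(a,c), holds(b,c), holds(c,c), holds(f,f), inpos(c), near(a), near(c), near(f)}
3. tag(f,c)  →  {clear(a,a), clear(c,c), clear(f,a), clear(f,c), clear(f,f), holds(a,c), holds(b,c), holds(c,f), holds(f,f), near(a), near(c), near(f)}
optimal plan length = 3; 3 > 1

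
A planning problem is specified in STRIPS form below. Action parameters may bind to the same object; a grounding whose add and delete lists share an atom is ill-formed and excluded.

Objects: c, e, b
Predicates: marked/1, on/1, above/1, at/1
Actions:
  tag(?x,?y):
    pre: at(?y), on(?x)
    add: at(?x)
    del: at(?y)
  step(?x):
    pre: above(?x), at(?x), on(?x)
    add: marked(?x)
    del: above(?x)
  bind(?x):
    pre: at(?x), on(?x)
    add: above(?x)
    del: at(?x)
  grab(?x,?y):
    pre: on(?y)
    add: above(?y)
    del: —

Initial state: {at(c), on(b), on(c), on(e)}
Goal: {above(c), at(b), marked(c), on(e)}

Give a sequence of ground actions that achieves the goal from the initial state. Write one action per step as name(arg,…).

1. grab(c,c)  →  {above(c), at(c), on(b), on(c), on(e)}
2. step(c)  →  {at(c), marked(c), on(b), on(c), on(e)}
3. tag(b,c)  →  {at(b), marked(c), on(b), on(c), on(e)}
4. grab(c,c)  →  {above(c), at(b), marked(c), on(b), on(c), on(e)}

grab(c,c); step(c); tag(b,c); grab(c,c)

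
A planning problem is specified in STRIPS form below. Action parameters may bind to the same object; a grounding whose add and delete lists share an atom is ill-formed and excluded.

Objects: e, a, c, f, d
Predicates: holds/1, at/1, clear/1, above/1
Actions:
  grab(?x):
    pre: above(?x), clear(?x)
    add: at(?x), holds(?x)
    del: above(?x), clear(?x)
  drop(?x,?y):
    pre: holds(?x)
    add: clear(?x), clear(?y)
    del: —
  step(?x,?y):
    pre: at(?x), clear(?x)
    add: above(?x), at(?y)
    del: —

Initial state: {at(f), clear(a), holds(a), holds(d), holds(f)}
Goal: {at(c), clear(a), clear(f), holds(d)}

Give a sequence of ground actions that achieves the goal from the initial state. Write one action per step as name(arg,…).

drop(a,f); step(f,c)

1. drop(a,f)  →  {at(f), clear(a), clear(f), holds(a), holds(d), holds(f)}
2. step(f,c)  →  {above(f), at(c), at(f), clear(a), clear(f), holds(a), holds(d), holds(f)}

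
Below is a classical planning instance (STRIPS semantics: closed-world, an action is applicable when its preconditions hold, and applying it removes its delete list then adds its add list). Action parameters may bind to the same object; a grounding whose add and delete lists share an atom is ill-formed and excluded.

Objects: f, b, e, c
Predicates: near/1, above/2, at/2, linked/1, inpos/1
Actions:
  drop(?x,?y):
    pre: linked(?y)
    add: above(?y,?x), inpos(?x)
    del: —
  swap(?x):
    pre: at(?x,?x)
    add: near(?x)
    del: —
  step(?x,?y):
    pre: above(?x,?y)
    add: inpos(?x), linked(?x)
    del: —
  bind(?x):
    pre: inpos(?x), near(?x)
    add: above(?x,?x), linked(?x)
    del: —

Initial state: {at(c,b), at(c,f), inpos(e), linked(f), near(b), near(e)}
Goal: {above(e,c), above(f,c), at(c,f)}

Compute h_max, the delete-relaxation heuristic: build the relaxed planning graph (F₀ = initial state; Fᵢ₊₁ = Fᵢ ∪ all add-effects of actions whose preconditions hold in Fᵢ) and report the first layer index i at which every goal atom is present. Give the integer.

F0 = init (6 atoms)
F1 = F0 ∪ {above(e,e), above(f,b), above(f,c), above(f,e), above(f,f), inpos(b), inpos(c), inpos(f), linked(e)}  (15 atoms)
F2 = F1 ∪ {above(b,b), above(e,b), above(e,c), above(e,f), linked(b)}  (20 atoms)
goal ⊆ F2  ⇒  h_max = 2

2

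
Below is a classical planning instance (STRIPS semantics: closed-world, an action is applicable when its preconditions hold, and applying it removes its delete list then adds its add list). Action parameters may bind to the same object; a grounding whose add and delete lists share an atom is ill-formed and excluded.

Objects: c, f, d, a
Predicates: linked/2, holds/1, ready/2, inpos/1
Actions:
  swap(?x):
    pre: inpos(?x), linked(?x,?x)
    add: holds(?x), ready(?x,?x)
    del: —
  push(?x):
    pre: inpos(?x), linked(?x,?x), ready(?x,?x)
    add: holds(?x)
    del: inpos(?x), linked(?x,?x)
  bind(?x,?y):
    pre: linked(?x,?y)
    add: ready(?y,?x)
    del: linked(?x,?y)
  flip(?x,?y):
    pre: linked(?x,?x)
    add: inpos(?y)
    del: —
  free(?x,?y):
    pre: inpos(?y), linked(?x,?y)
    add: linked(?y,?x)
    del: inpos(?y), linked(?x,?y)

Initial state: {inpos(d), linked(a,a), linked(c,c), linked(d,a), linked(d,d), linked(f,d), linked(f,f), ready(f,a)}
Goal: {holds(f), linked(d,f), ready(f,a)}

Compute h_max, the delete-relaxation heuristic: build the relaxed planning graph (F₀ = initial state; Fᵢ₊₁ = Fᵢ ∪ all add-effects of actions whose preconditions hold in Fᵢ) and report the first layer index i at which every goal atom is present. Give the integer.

2

F0 = init (8 atoms)
F1 = F0 ∪ {holds(d), inpos(a), inpos(c), inpos(f), linked(d,f), ready(a,a), ready(a,d), ready(c,c), ready(d,d), ready(d,f), ready(f,f)}  (19 atoms)
F2 = F1 ∪ {holds(a), holds(c), holds(f), linked(a,d), ready(f,d)}  (24 atoms)
goal ⊆ F2  ⇒  h_max = 2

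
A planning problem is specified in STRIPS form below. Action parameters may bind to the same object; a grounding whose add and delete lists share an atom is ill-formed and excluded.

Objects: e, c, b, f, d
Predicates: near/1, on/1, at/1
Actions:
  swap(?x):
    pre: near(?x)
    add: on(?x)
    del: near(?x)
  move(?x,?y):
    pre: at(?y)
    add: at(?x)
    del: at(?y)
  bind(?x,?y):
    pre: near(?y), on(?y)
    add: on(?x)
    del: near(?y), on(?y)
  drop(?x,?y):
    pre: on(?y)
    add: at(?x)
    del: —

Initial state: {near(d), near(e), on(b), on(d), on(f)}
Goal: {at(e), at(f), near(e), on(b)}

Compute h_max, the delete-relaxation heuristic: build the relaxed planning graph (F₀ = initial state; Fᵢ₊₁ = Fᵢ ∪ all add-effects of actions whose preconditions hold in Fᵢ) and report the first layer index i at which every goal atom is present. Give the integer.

1

F0 = init (5 atoms)
F1 = F0 ∪ {at(b), at(c), at(d), at(e), at(f), on(c), on(e)}  (12 atoms)
goal ⊆ F1  ⇒  h_max = 1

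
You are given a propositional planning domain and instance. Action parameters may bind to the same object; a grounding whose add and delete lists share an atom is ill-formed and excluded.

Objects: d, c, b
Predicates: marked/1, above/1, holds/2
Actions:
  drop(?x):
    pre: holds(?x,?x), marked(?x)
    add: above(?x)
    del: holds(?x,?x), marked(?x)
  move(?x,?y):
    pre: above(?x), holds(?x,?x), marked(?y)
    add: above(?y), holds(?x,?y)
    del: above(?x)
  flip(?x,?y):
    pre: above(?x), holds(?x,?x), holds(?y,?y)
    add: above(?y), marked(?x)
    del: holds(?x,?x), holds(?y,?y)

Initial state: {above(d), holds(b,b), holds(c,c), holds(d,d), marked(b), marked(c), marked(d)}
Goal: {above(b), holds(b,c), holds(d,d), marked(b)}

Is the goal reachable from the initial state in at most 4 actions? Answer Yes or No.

1. move(d,b)  →  {above(b), holds(b,b), holds(c,c), holds(d,b), holds(d,d), marked(b), marked(c), marked(d)}
2. move(b,c)  →  {above(c), holds(b,b), holds(b,c), holds(c,c), holds(d,b), holds(d,d), marked(b), marked(c), marked(d)}
3. move(c,b)  →  {above(b), holds(b,b), holds(b,c), holds(c,b), holds(c,c), holds(d,b), holds(d,d), marked(b), marked(c), marked(d)}
optimal plan length = 3; 3 ≤ 4

Yes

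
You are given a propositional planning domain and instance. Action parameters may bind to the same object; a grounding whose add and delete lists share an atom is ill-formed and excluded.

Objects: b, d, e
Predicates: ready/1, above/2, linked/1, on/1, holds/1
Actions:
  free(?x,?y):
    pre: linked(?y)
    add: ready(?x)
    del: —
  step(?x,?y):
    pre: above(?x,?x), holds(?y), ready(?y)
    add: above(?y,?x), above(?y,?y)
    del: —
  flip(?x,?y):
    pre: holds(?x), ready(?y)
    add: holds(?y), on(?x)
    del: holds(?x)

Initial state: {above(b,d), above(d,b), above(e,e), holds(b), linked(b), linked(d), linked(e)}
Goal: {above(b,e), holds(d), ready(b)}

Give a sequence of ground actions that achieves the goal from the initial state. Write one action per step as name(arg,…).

free(b,b); free(d,b); step(e,b); flip(b,d)

1. free(b,b)  →  {above(b,d), above(d,b), above(e,e), holds(b), linked(b), linked(d), linked(e), ready(b)}
2. free(d,b)  →  {above(b,d), above(d,b), above(e,e), holds(b), linked(b), linked(d), linked(e), ready(b), ready(d)}
3. step(e,b)  →  {above(b,b), above(b,d), above(b,e), above(d,b), above(e,e), holds(b), linked(b), linked(d), linked(e), ready(b), ready(d)}
4. flip(b,d)  →  {above(b,b), above(b,d), above(b,e), above(d,b), above(e,e), holds(d), linked(b), linked(d), linked(e), on(b), ready(b), ready(d)}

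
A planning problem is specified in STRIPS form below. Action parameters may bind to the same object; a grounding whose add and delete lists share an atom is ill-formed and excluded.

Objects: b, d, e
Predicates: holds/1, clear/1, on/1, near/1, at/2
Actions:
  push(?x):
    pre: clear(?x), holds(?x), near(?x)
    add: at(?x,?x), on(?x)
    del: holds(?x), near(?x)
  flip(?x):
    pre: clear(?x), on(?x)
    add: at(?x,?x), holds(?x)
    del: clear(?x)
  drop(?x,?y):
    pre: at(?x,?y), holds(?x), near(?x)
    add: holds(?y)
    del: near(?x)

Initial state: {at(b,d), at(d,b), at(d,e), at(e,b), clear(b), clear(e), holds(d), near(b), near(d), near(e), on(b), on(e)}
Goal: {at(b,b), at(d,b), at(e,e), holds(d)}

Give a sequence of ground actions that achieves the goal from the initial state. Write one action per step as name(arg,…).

1. flip(b)  →  {at(b,b), at(b,d), at(d,b), at(d,e), at(e,b), clear(e), holds(b), holds(d), near(b), near(d), near(e), on(b), on(e)}
2. flip(e)  →  {at(b,b), at(b,d), at(d,b), at(d,e), at(e,b), at(e,e), holds(b), holds(d), holds(e), near(b), near(d), near(e), on(b), on(e)}

flip(b); flip(e)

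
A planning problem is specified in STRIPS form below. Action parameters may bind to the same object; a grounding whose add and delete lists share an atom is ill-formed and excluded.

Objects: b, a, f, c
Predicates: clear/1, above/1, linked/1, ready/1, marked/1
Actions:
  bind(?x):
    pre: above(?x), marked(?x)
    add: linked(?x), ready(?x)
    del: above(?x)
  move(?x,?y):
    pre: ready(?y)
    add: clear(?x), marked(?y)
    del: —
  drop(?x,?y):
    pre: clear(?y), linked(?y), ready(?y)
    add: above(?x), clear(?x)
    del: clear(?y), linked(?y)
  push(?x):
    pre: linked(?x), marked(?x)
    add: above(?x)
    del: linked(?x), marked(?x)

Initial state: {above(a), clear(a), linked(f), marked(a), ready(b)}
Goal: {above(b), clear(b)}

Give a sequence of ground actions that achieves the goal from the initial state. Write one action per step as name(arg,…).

1. bind(a)  →  {clear(a), linked(a), linked(f), marked(a), ready(a), ready(b)}
2. drop(b,a)  →  {above(b), clear(b), linked(f), marked(a), ready(a), ready(b)}

bind(a); drop(b,a)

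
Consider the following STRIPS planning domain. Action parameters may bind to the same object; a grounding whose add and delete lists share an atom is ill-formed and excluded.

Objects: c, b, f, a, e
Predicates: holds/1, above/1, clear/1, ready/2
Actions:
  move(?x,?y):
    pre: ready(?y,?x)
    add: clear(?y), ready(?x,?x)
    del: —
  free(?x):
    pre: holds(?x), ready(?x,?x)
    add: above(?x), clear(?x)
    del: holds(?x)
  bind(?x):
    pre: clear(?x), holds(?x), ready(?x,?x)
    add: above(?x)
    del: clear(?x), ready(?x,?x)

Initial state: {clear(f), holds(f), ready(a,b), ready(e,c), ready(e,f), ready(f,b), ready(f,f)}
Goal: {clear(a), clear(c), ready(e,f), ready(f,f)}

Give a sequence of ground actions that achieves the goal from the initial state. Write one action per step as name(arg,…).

move(c,e); move(c,c); move(b,a)

1. move(c,e)  →  {clear(e), clear(f), holds(f), ready(a,b), ready(c,c), ready(e,c), ready(e,f), ready(f,b), ready(f,f)}
2. move(c,c)  →  {clear(c), clear(e), clear(f), holds(f), ready(a,b), ready(c,c), ready(e,c), ready(e,f), ready(f,b), ready(f,f)}
3. move(b,a)  →  {clear(a), clear(c), clear(e), clear(f), holds(f), ready(a,b), ready(b,b), ready(c,c), ready(e,c), ready(e,f), ready(f,b), ready(f,f)}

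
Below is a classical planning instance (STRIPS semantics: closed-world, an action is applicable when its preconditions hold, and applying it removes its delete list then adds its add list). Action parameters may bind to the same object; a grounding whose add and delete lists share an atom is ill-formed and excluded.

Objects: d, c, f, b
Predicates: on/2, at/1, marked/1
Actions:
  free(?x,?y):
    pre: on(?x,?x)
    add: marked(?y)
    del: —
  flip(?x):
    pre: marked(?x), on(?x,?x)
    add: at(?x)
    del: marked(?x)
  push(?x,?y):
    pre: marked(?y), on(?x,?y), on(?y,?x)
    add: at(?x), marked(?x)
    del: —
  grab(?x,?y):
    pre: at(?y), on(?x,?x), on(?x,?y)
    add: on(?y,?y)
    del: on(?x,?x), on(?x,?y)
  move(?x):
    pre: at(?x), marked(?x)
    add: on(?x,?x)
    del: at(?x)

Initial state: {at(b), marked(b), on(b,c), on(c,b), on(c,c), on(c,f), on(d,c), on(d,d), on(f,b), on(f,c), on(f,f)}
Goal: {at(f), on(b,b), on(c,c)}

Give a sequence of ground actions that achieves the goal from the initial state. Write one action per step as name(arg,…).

1. free(d,c)  →  {at(b), marked(b), marked(c), on(b,c), on(c,b), on(c,c), on(c,f), on(d,c), on(d,d), on(f,b), on(f,c), on(f,f)}
2. push(f,c)  →  {at(b), at(f), marked(b), marked(c), marked(f), on(b,c), on(c,b), on(c,c), on(c,f), on(d,c), on(d,d), on(f,b), on(f,c), on(f,f)}
3. grab(f,b)  →  {at(b), at(f), marked(b), marked(c), marked(f), on(b,b), on(b,c), on(c,b), on(c,c), on(c,f), on(d,c), on(d,d), on(f,c)}

free(d,c); push(f,c); grab(f,b)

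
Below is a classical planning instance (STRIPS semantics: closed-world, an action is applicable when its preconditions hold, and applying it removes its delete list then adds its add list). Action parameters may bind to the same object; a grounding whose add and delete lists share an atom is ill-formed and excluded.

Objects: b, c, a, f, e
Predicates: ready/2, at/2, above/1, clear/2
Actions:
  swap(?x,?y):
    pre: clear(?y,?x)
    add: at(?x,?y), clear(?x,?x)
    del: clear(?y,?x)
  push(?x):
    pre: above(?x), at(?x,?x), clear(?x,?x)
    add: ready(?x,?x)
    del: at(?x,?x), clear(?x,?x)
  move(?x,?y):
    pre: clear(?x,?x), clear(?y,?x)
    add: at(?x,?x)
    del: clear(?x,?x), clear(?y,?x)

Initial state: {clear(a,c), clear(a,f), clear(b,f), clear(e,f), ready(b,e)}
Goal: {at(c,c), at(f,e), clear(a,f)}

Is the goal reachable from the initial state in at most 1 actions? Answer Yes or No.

1. swap(c,a)  →  {at(c,a), clear(a,f), clear(b,f), clear(c,c), clear(e,f), ready(b,e)}
2. swap(f,e)  →  {at(c,a), at(f,e), clear(a,f), clear(b,f), clear(c,c), clear(f,f), ready(b,e)}
3. move(c,c)  →  {at(c,a), at(c,c), at(f,e), clear(a,f), clear(b,f), clear(f,f), ready(b,e)}
optimal plan length = 3; 3 > 1

No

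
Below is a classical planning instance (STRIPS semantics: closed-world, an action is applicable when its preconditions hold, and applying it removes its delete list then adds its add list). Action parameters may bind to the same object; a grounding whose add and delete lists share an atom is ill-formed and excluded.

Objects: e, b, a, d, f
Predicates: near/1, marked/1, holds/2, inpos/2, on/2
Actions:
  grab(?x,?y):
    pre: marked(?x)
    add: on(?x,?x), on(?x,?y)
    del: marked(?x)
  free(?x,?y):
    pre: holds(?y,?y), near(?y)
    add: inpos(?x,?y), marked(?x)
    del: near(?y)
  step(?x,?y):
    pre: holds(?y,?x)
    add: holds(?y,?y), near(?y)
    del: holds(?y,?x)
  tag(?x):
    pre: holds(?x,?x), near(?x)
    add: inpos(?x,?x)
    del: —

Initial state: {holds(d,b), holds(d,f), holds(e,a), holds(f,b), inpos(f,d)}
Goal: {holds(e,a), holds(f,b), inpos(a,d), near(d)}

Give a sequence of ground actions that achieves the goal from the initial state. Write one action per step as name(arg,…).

step(b,d); free(a,d); step(f,d)

1. step(b,d)  →  {holds(d,d), holds(d,f), holds(e,a), holds(f,b), inpos(f,d), near(d)}
2. free(a,d)  →  {holds(d,d), holds(d,f), holds(e,a), holds(f,b), inpos(a,d), inpos(f,d), marked(a)}
3. step(f,d)  →  {holds(d,d), holds(e,a), holds(f,b), inpos(a,d), inpos(f,d), marked(a), near(d)}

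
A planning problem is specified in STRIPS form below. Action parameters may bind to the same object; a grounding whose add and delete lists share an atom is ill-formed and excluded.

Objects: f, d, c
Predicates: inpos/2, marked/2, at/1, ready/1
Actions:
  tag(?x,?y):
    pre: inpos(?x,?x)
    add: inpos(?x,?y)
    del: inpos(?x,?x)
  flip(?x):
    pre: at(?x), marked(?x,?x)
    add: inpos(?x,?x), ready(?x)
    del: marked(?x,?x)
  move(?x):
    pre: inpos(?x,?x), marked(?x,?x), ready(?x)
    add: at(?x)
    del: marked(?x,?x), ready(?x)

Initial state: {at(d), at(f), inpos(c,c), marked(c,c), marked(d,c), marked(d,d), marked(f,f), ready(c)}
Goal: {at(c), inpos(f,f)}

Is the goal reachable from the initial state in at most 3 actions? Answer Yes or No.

1. flip(f)  →  {at(d), at(f), inpos(c,c), inpos(f,f), marked(c,c), marked(d,c), marked(d,d), ready(c), ready(f)}
2. move(c)  →  {at(c), at(d), at(f), inpos(c,c), inpos(f,f), marked(d,c), marked(d,d), ready(f)}
optimal plan length = 2; 2 ≤ 3

Yes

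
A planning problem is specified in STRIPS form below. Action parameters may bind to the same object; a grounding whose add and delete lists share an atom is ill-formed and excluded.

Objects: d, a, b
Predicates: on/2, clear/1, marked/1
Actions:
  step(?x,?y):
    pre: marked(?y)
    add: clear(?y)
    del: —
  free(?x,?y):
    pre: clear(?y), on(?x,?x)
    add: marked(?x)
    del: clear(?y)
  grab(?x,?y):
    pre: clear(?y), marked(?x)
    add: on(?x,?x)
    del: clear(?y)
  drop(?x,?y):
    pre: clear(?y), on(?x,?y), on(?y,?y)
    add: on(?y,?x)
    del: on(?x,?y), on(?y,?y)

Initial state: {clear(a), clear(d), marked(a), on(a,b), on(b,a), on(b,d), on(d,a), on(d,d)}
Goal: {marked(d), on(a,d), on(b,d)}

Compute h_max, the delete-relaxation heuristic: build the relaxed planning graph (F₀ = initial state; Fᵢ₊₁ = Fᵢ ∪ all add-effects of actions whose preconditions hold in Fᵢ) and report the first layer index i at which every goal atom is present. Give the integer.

2

F0 = init (8 atoms)
F1 = F0 ∪ {marked(d), on(a,a), on(d,b)}  (11 atoms)
F2 = F1 ∪ {on(a,d)}  (12 atoms)
goal ⊆ F2  ⇒  h_max = 2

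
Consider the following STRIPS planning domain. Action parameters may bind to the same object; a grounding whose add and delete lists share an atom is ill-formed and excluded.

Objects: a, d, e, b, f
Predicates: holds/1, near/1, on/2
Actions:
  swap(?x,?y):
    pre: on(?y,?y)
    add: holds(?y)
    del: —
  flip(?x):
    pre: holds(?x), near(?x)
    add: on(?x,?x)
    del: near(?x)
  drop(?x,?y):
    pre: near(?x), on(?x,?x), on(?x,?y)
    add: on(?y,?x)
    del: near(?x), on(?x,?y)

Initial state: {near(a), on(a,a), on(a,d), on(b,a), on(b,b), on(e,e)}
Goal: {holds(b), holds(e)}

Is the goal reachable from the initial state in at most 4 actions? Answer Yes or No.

Yes

1. swap(a,e)  →  {holds(e), near(a), on(a,a), on(a,d), on(b,a), on(b,b), on(e,e)}
2. swap(a,b)  →  {holds(b), holds(e), near(a), on(a,a), on(a,d), on(b,a), on(b,b), on(e,e)}
optimal plan length = 2; 2 ≤ 4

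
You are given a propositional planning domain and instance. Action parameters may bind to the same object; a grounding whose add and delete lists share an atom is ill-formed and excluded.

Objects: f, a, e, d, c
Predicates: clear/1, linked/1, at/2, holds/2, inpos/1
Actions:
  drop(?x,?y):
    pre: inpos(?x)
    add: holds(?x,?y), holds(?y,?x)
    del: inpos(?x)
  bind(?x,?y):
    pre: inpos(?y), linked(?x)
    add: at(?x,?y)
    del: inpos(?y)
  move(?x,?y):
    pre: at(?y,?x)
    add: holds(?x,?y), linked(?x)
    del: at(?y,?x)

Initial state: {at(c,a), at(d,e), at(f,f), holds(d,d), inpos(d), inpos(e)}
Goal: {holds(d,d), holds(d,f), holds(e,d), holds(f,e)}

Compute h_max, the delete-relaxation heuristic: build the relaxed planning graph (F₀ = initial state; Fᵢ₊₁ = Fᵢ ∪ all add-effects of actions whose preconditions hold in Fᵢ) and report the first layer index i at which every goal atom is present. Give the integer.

F0 = init (6 atoms)
F1 = F0 ∪ {holds(a,c), holds(a,d), holds(a,e), holds(c,d), holds(c,e), holds(d,a), holds(d,c), holds(d,e), holds(d,f), holds(e,a), holds(e,c), holds(e,d), holds(e,e), holds(e,f), holds(f,d), holds(f,e), holds(f,f), linked(a), linked(e), linked(f)}  (26 atoms)
goal ⊆ F1  ⇒  h_max = 1

1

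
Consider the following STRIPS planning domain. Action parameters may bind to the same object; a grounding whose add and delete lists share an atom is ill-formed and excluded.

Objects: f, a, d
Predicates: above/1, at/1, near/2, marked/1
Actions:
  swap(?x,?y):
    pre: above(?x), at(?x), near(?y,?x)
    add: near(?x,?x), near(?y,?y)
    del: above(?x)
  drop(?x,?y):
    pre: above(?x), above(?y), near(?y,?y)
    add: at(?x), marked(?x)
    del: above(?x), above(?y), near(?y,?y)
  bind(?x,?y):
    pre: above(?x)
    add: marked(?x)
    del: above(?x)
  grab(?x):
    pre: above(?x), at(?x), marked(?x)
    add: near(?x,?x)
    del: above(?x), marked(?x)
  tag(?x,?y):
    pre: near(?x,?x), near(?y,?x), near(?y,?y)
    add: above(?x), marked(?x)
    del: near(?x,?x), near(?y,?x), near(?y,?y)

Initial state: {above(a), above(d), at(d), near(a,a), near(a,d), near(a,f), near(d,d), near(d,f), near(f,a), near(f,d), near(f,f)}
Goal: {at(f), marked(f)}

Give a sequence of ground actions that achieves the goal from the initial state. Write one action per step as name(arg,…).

1. tag(f,f)  →  {above(a), above(d), above(f), at(d), marked(f), near(a,a), near(a,d), near(a,f), near(d,d), near(d,f), near(f,a), near(f,d)}
2. drop(f,a)  →  {above(d), at(d), at(f), marked(f), near(a,d), near(a,f), near(d,d), near(d,f), near(f,a), near(f,d)}

tag(f,f); drop(f,a)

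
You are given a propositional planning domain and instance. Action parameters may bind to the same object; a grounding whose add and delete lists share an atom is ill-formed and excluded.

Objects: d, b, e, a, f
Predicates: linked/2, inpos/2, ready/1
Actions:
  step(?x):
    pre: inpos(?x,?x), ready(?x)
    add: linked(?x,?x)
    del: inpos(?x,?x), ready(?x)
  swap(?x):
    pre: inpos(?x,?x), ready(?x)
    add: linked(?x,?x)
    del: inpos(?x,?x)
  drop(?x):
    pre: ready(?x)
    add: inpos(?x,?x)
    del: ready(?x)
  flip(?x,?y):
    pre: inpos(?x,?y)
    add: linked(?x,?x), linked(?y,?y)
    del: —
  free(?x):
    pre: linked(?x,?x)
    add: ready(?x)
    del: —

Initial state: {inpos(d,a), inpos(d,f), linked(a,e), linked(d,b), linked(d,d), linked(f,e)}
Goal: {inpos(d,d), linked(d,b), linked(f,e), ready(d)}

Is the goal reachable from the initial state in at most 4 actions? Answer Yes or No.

1. free(d)  →  {inpos(d,a), inpos(d,f), linked(a,e), linked(d,b), linked(d,d), linked(f,e), ready(d)}
2. drop(d)  →  {inpos(d,a), inpos(d,d), inpos(d,f), linked(a,e), linked(d,b), linked(d,d), linked(f,e)}
3. free(d)  →  {inpos(d,a), inpos(d,d), inpos(d,f), linked(a,e), linked(d,b), linked(d,d), linked(f,e), ready(d)}
optimal plan length = 3; 3 ≤ 4

Yes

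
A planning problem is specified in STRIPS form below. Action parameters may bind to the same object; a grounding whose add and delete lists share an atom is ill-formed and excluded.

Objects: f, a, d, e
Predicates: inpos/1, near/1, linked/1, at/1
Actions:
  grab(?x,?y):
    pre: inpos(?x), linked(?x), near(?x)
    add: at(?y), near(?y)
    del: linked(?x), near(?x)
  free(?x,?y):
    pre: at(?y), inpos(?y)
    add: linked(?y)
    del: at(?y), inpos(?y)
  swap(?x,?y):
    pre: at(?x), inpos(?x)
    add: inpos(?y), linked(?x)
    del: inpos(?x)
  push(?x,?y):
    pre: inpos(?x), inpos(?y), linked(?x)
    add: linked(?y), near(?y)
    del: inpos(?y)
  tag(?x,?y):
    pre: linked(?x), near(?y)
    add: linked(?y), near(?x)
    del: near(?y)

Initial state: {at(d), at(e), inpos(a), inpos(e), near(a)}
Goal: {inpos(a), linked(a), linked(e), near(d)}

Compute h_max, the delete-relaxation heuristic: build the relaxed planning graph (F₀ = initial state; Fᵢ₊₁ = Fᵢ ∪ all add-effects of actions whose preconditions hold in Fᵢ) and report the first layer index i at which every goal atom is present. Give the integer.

F0 = init (5 atoms)
F1 = F0 ∪ {inpos(d), inpos(f), linked(e)}  (8 atoms)
F2 = F1 ∪ {linked(a), linked(d), linked(f), near(d), near(e), near(f)}  (14 atoms)
goal ⊆ F2  ⇒  h_max = 2

2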